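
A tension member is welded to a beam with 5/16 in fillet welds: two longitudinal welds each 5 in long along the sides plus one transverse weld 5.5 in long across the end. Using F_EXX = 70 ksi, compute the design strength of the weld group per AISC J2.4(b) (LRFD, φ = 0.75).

t_e = 0.707 × 0.3125 = 0.2209 in.
R_nwl = 0.6 × 70 × 0.2209 × 10 = 92.79 kips (longitudinal, 2 welds).
R_nwt = 0.6 × 70 × 0.2209 × 5.5 = 51.04 kips (transverse, base value).
(i) R_nwl + R_nwt = 143.8 kips; (ii) 0.85 R_nwl + 1.5 R_nwt = 155.4 kips.
R_n = max = 155.4 kips [governs: (ii)]; φR_n = 116.6 kips.

φR_n ≈ 117 kips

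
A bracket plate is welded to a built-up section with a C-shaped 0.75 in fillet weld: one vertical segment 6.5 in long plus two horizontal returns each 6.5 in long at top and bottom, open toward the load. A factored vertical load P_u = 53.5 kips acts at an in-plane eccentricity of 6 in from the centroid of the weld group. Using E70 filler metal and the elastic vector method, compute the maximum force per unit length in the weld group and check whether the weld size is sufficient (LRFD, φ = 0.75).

E70XX → F_EXX = 70 ksi.
Total weld length L_w = 19.5 in. Treat welds as unit-width lines.
Centroid: x̄ = 2×6.5×3.25 / 19.5 = 2.167 in from the vertical weld.
Polar moment about centroid: J = I_x + I_y = [6.5³/12 + 2×6.5×3.25²] + [6.5×2.167² + 2(6.5³/12 + 6.5×1.083²)] = 251.7 in³.
Direct shear f_v = P/L_w = 53.5 / 19.5 = 2.744 kip/in (vertical).
Torsion M = P·e = 53.5 × 6 = 321 kip·in.
Critical point at (x, y) = (4.333, 3.25) from centroid. f_tx = M·y/J = 4.144 kip/in; f_ty = M·x/J = 5.526 kip/in.
Resultant f_max = √[f_tx² + (f_v + f_ty)²] = √[4.144² + (2.744 + 5.526)²] = 9.249 kip/in.
Capacity per unit length: φr_n = 0.75 × 0.6 × 70 × (0.707 × 0.75) = 16.7 kip/in.
9.249 ≤ 16.7 → adequate.

f_max ≈ 9.25 kip/in; adequate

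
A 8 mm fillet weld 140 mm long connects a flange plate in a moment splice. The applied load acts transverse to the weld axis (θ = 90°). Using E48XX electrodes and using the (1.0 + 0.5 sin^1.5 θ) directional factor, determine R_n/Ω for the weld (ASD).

R_n/Ω ≈ 171 kN

E48XX → F_EXX = 480 MPa.
t_e = 0.707 × 8 = 5.656 mm; A_we = 5.656 × 140 = 791.8 mm².
Directional factor: 1.0 + 0.5 sin^1.5(90°) = 1.5.
F_nw = 0.6 × 480 × 1.5 = 432 MPa.
R_n/Ω = (432 × 791.8) / 2.0 × 10⁻³ = 171 kN.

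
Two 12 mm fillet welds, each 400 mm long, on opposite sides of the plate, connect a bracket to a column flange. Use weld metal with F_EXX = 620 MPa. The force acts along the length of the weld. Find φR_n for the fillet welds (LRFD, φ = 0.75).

φR_n ≈ 1890 kN

Effective throat t_e = 0.707 × 12 = 8.484 mm.
Total length L = 800 mm; A_we = 8.484 × 800 = 6787 mm².
F_nw = 0.6 F_EXX = 0.6 × 620 = 372 MPa.
φR_n = 0.75 × 372 × 6787 × 10⁻³ = 1894 kN.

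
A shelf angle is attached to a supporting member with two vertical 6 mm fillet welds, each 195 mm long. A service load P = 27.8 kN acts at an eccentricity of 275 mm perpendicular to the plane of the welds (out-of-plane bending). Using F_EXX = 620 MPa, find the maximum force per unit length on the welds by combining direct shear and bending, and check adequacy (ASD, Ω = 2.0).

L_w = 2 × 195 = 390 mm; section modulus (unit throat) S = 2 × L²/6 = 12680 mm².
Direct shear f_v = P/L_w = 27.8×10³/390 = 71.28 N/mm.
Moment M = P × e = 27.8×10³ × 275 = 7645000 N·mm; bending f_b = M/S = 603.2 N/mm.
f_max = √(f_v² + f_b²) = √(71.28² + 603.2²) = 607.4 N/mm.
r_n/Ω = (1/2.0) × 0.6 × 620 × (0.707 × 6) = 789 N/mm → adequate.

f_max ≈ 607 N/mm; adequate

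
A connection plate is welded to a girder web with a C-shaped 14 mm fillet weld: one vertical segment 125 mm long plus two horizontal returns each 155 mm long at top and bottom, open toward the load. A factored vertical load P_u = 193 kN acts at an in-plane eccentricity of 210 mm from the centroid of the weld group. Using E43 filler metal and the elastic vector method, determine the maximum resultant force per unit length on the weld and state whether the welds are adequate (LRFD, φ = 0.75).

E43XX → F_EXX = 430 MPa.
Total weld length L_w = 435 mm. Treat welds as unit-width lines.
Centroid: x̄ = 2×155×77.5 / 435 = 55.23 mm from the vertical weld.
Polar moment about centroid: J = I_x + I_y = [125³/12 + 2×155×62.5²] + [125×55.23² + 2(155³/12 + 155×22.27²)] = 2529000 mm³.
Direct shear f_v = P/L_w = 193×10³ / 435 = 443.7 N/mm (vertical).
Torsion M = P·e = 193×10³ × 210 = 40530000 N·mm.
Critical point at (x, y) = (99.77, 62.5) from centroid. f_tx = M·y/J = 1001 N/mm; f_ty = M·x/J = 1599 N/mm.
Resultant f_max = √[f_tx² + (f_v + f_ty)²] = √[1001² + (443.7 + 1599)²] = 2275 N/mm.
Capacity per unit length: φr_n = 0.75 × 0.6 × 430 × (0.707 × 14) = 1915 N/mm.
2275 > 1915 → NOT adequate.

f_max ≈ 2270 N/mm; NOT adequate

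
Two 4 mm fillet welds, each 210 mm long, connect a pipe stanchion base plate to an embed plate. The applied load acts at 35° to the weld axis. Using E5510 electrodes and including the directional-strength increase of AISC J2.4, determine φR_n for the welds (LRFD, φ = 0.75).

E55XX → F_EXX = 550 MPa.
t_e = 0.707 × 4 = 2.828 mm; A_we = 2.828 × 420 = 1188 mm².
Directional factor: 1.0 + 0.5 sin^1.5(35°) = 1.217.
F_nw = 0.6 × 550 × 1.217 = 401.7 MPa.
φR_n = 0.75 × 401.7 × 1188 × 10⁻³ = 357.8 kN.

φR_n ≈ 358 kN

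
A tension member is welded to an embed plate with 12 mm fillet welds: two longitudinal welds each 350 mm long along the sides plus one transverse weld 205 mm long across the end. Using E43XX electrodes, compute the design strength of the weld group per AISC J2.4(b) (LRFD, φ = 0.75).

φR_n ≈ 1490 kN

E43XX → F_EXX = 430 MPa.
t_e = 0.707 × 12 = 8.484 mm.
R_nwl = 0.6 × 430 × 8.484 × 700 × 10⁻³ = 1532 kN (longitudinal, 2 welds).
R_nwt = 0.6 × 430 × 8.484 × 205 × 10⁻³ = 448.7 kN (transverse, base value).
(i) R_nwl + R_nwt = 1981 kN; (ii) 0.85 R_nwl + 1.5 R_nwt = 1975 kN.
R_n = max = 1981 kN [governs: (i)]; φR_n = 1486 kN.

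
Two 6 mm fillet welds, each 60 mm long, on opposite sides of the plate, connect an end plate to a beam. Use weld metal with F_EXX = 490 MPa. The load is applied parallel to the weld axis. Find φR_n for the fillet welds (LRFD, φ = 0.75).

Effective throat t_e = 0.707 × 6 = 4.242 mm.
Total length L = 120 mm; A_we = 4.242 × 120 = 509 mm².
F_nw = 0.6 F_EXX = 0.6 × 490 = 294 MPa.
φR_n = 0.75 × 294 × 509 × 10⁻³ = 112.2 kN.

φR_n ≈ 112 kN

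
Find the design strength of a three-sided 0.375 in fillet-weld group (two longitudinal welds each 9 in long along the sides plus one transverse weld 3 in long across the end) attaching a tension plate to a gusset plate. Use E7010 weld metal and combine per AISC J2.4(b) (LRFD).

φR_n ≈ 175 kip

E70XX → F_EXX = 70 ksi.
t_e = 0.707 × 0.375 = 0.2651 in.
R_nwl = 0.6 × 70 × 0.2651 × 18 = 200.4 kip (longitudinal, 2 welds).
R_nwt = 0.6 × 70 × 0.2651 × 3 = 33.41 kip (transverse, base value).
(i) R_nwl + R_nwt = 233.8 kip; (ii) 0.85 R_nwl + 1.5 R_nwt = 220.5 kip.
R_n = max = 233.8 kip [governs: (i)]; φR_n = 175.4 kip.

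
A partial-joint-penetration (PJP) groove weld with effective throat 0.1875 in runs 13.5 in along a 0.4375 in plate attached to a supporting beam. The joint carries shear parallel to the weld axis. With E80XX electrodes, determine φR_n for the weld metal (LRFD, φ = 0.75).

E80XX → F_EXX = 80 ksi.
Effective throat (given) t_e = 0.1875 in.
A_we = 0.1875 × 13.5 = 2.531 in².
F_nw = 0.6 F_EXX = 48 ksi.
φR_n = 0.75 × 48 × 2.531 = 91.12 kips.

φR_n ≈ 91.1 kips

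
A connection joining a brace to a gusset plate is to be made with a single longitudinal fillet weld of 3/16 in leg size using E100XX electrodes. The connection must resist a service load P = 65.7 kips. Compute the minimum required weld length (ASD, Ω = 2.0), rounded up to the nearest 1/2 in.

L = 17 in

E100XX → F_EXX = 100 ksi.
Throat t_e = 0.707 × 0.1875 = 0.1326 in.
r_n/Ω = (0.6 × 100 × 0.1326) / 2.0 = 3.977 kip/in.
L_req = P / (r_n/Ω) = 65.7 / 3.977 = 16.52 in total.
Round up → use L = 17 in.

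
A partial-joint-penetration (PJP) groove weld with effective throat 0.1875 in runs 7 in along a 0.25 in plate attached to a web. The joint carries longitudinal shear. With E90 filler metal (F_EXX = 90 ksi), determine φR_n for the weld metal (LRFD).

φR_n ≈ 53.2 kip

Effective throat (given) t_e = 0.1875 in.
A_we = 0.1875 × 7 = 1.312 in².
F_nw = 0.6 F_EXX = 54 ksi.
φR_n = 0.75 × 54 × 1.312 = 53.16 kip.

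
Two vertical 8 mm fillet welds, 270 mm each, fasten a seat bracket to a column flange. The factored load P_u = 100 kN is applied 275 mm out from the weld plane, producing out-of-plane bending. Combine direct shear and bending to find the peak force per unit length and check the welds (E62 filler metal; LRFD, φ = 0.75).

E62XX → F_EXX = 620 MPa.
L_w = 2 × 270 = 540 mm; section modulus (unit throat) S = 2 × L²/6 = 24300 mm².
Direct shear f_v = P/L_w = 100×10³/540 = 185.2 N/mm.
Moment M = P × e = 100×10³ × 275 = 27500000 N·mm; bending f_b = M/S = 1132 N/mm.
f_max = √(f_v² + f_b²) = √(185.2² + 1132²) = 1147 N/mm.
φr_n = 0.75 × 0.6 × 620 × (0.707 × 8) = 1578 N/mm → adequate.

f_max ≈ 1150 N/mm; adequate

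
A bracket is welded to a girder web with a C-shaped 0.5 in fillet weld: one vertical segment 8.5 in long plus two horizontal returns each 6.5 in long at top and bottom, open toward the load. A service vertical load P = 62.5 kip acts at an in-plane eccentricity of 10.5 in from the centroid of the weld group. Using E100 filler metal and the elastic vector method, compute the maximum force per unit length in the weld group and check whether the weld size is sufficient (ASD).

E100XX → F_EXX = 100 ksi.
Total weld length L_w = 21.5 in. Treat welds as unit-width lines.
Centroid: x̄ = 2×6.5×3.25 / 21.5 = 1.965 in from the vertical weld.
Polar moment about centroid: J = I_x + I_y = [8.5³/12 + 2×6.5×4.25²] + [8.5×1.965² + 2(6.5³/12 + 6.5×1.285²)] = 386 in³.
Direct shear f_v = P/L_w = 62.5 / 21.5 = 2.907 kip/in (vertical).
Torsion M = P·e = 62.5 × 10.5 = 656.25 kip·in.
Critical point at (x, y) = (4.535, 4.25) from centroid. f_tx = M·y/J = 7.225 kip/in; f_ty = M·x/J = 7.709 kip/in.
Resultant f_max = √[f_tx² + (f_v + f_ty)²] = √[7.225² + (2.907 + 7.709)²] = 12.84 kip/in.
Capacity per unit length: r_n/Ω = (1/2.0) × 0.6 × 100 × (0.707 × 0.5) = 10.6 kip/in.
12.84 > 10.6 → NOT adequate.

f_max ≈ 12.8 kip/in; NOT adequate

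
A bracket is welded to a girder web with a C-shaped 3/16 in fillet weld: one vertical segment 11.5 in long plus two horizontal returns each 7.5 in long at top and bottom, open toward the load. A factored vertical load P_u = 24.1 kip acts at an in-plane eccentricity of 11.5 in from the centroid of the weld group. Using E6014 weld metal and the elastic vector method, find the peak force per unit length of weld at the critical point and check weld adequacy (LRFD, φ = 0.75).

f_max ≈ 3.47 kip/in; adequate

E60XX → F_EXX = 60 ksi.
Total weld length L_w = 26.5 in. Treat welds as unit-width lines.
Centroid: x̄ = 2×7.5×3.75 / 26.5 = 2.123 in from the vertical weld.
Polar moment about centroid: J = I_x + I_y = [11.5³/12 + 2×7.5×5.75²] + [11.5×2.123² + 2(7.5³/12 + 7.5×1.627²)] = 784.5 in³.
Direct shear f_v = P/L_w = 24.1 / 26.5 = 0.9094 kip/in (vertical).
Torsion M = P·e = 24.1 × 11.5 = 277.15 kip·in.
Critical point at (x, y) = (5.377, 5.75) from centroid. f_tx = M·y/J = 2.031 kip/in; f_ty = M·x/J = 1.9 kip/in.
Resultant f_max = √[f_tx² + (f_v + f_ty)²] = √[2.031² + (0.9094 + 1.9)²] = 3.467 kip/in.
Capacity per unit length: φr_n = 0.75 × 0.6 × 60 × (0.707 × 0.1875) = 3.579 kip/in.
3.467 ≤ 3.579 → adequate.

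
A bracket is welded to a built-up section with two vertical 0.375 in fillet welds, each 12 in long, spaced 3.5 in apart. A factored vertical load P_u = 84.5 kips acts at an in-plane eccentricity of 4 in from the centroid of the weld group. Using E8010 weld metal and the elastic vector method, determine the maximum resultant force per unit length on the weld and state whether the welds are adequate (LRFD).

f_max ≈ 7.62 kip/in; adequate

E80XX → F_EXX = 80 ksi.
Total weld length L_w = 24 in. Treat welds as unit-width lines.
Polar moment about centroid: J = 2[d³/12 + d(b/2)²] = 2[12³/12 + 12×1.75²] = 361.5 in³.
Direct shear f_v = P/L_w = 84.5 / 24 = 3.521 kip/in (vertical).
Torsion M = P·e = 84.5 × 4 = 338 kip·in.
Critical point at (x, y) = (1.75, 6) from centroid. f_tx = M·y/J = 5.61 kip/in; f_ty = M·x/J = 1.636 kip/in.
Resultant f_max = √[f_tx² + (f_v + f_ty)²] = √[5.61² + (3.521 + 1.636)²] = 7.62 kip/in.
Capacity per unit length: φr_n = 0.75 × 0.6 × 80 × (0.707 × 0.375) = 9.544 kip/in.
7.62 ≤ 9.544 → adequate.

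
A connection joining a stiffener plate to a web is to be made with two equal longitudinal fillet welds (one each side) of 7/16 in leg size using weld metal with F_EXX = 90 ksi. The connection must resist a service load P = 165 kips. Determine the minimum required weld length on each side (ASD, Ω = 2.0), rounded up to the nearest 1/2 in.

L = 10 in on each side

Throat t_e = 0.707 × 0.4375 = 0.3093 in.
r_n/Ω = (0.6 × 90 × 0.3093) / 2.0 = 8.351 kip/in.
L_req = P / (r_n/Ω) = 165 / 8.351 = 19.76 in total.
Per side: 19.76 / 2 = 9.879 in.
Round up → use L = 10 in on each side.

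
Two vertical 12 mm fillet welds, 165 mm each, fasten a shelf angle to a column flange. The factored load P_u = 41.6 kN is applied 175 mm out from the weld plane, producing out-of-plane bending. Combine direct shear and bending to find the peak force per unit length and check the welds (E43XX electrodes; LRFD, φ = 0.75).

f_max ≈ 812 N/mm; adequate

E43XX → F_EXX = 430 MPa.
L_w = 2 × 165 = 330 mm; section modulus (unit throat) S = 2 × L²/6 = 9075 mm².
Direct shear f_v = P/L_w = 41.6×10³/330 = 126.1 N/mm.
Moment M = P × e = 41.6×10³ × 175 = 7280000 N·mm; bending f_b = M/S = 802.2 N/mm.
f_max = √(f_v² + f_b²) = √(126.1² + 802.2²) = 812 N/mm.
φr_n = 0.75 × 0.6 × 430 × (0.707 × 12) = 1642 N/mm → adequate.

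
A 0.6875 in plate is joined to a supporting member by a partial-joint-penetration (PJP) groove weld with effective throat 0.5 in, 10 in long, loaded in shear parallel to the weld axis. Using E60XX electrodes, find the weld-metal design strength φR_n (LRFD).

E60XX → F_EXX = 60 ksi.
Effective throat (given) t_e = 0.5 in.
A_we = 0.5 × 10 = 5 in².
F_nw = 0.6 F_EXX = 36 ksi.
φR_n = 0.75 × 36 × 5 = 135 kip.

φR_n ≈ 135 kip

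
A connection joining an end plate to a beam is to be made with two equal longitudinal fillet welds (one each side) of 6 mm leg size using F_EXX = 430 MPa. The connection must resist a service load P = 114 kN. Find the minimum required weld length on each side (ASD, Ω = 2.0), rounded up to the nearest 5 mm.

Throat t_e = 0.707 × 6 = 4.242 mm.
r_n/Ω = (0.6 × 430 × 4.242) / 2.0 = 547.2 N/mm = 0.5472 kN/mm.
L_req = P / (r_n/Ω) = 114 / 0.5472 = 208.3 mm total.
Per side: 208.3 / 2 = 104.2 mm.
Round up → use L = 105 mm on each side.

L = 105 mm on each side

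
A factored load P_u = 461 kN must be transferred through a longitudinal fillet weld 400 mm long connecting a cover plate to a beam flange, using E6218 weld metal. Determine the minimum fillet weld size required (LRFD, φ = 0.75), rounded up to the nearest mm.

E62XX → F_EXX = 620 MPa.
Total weld length L = 400 mm.
Required throat t_e = P_u / (φ × 0.6 F_EXX × L) = 461 / (0.75 × 0.6 × 620 × 400 × 10⁻³) = 4.131 mm.
Required leg w = t_e / 0.707 = 5.843 mm → use 6 mm.

w = 6 mm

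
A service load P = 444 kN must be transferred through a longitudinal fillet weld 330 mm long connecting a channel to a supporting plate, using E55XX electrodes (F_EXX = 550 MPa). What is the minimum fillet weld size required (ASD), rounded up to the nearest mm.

w = 12 mm

Total weld length L = 330 mm.
Required throat t_e = P × Ω / (0.6 F_EXX × L) = 444 × 2.0 / (0.6 × 550 × 330 × 10⁻³) = 8.154 mm.
Required leg w = t_e / 0.707 = 11.53 mm → use 12 mm.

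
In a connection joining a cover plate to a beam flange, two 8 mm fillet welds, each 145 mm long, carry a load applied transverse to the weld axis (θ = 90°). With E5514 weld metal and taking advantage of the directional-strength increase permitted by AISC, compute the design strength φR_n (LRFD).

E55XX → F_EXX = 550 MPa.
t_e = 0.707 × 8 = 5.656 mm; A_we = 5.656 × 290 = 1640 mm².
Directional factor: 1.0 + 0.5 sin^1.5(90°) = 1.5.
F_nw = 0.6 × 550 × 1.5 = 495 MPa.
φR_n = 0.75 × 495 × 1640 × 10⁻³ = 608.9 kN.

φR_n ≈ 609 kN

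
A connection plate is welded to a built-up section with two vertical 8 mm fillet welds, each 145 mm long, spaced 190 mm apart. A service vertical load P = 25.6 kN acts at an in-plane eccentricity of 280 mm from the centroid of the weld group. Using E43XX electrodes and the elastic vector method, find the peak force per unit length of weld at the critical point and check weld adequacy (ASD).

f_max ≈ 348 N/mm; adequate

E43XX → F_EXX = 430 MPa.
Total weld length L_w = 290 mm. Treat welds as unit-width lines.
Polar moment about centroid: J = 2[d³/12 + d(b/2)²] = 2[145³/12 + 145×95²] = 3125000 mm³.
Direct shear f_v = P/L_w = 25.6×10³ / 290 = 88.28 N/mm (vertical).
Torsion M = P·e = 25.6×10³ × 280 = 7168000 N·mm.
Critical point at (x, y) = (95, 72.5) from centroid. f_tx = M·y/J = 166.3 N/mm; f_ty = M·x/J = 217.9 N/mm.
Resultant f_max = √[f_tx² + (f_v + f_ty)²] = √[166.3² + (88.28 + 217.9)²] = 348.4 N/mm.
Capacity per unit length: r_n/Ω = (1/2.0) × 0.6 × 430 × (0.707 × 8) = 729.6 N/mm.
348.4 ≤ 729.6 → adequate.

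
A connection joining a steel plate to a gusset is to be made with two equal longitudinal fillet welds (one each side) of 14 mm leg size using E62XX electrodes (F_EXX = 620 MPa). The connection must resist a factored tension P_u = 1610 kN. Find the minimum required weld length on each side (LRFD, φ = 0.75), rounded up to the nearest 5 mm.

L = 295 mm on each side

Throat t_e = 0.707 × 14 = 9.898 mm.
φr_n = 0.75 × 0.6 × 620 × 9.898 × 10⁻³ = 2.762 kN/mm.
L_req = P_u / φr_n = 1610 / 2.762 = 583 mm total.
Per side: 583 / 2 = 291.5 mm.
Round up → use L = 295 mm on each side.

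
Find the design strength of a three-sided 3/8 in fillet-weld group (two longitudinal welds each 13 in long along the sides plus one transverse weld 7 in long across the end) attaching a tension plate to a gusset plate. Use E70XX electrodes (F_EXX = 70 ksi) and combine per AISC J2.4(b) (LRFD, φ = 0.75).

φR_n ≈ 276 kips

t_e = 0.707 × 0.375 = 0.2651 in.
R_nwl = 0.6 × 70 × 0.2651 × 26 = 289.5 kips (longitudinal, 2 welds).
R_nwt = 0.6 × 70 × 0.2651 × 7 = 77.95 kips (transverse, base value).
(i) R_nwl + R_nwt = 367.5 kips; (ii) 0.85 R_nwl + 1.5 R_nwt = 363 kips.
R_n = max = 367.5 kips [governs: (i)]; φR_n = 275.6 kips.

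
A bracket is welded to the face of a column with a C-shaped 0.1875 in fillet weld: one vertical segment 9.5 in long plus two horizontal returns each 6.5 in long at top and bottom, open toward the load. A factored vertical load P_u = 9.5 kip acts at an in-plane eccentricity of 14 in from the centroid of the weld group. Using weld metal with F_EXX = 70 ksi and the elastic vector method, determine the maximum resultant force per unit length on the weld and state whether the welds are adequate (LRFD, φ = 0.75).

f_max ≈ 2.2 kip/in; adequate

Total weld length L_w = 22.5 in. Treat welds as unit-width lines.
Centroid: x̄ = 2×6.5×3.25 / 22.5 = 1.878 in from the vertical weld.
Polar moment about centroid: J = I_x + I_y = [9.5³/12 + 2×6.5×4.75²] + [9.5×1.878² + 2(6.5³/12 + 6.5×1.372²)] = 468.5 in³.
Direct shear f_v = P/L_w = 9.5 / 22.5 = 0.4222 kip/in (vertical).
Torsion M = P·e = 9.5 × 14 = 133 kip·in.
Critical point at (x, y) = (4.622, 4.75) from centroid. f_tx = M·y/J = 1.348 kip/in; f_ty = M·x/J = 1.312 kip/in.
Resultant f_max = √[f_tx² + (f_v + f_ty)²] = √[1.348² + (0.4222 + 1.312)²] = 2.197 kip/in.
Capacity per unit length: φr_n = 0.75 × 0.6 × 70 × (0.707 × 0.1875) = 4.176 kip/in.
2.197 ≤ 4.176 → adequate.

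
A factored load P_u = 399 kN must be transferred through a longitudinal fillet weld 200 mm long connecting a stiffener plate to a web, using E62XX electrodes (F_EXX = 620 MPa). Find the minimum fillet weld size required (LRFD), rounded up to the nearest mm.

Total weld length L = 200 mm.
Required throat t_e = P_u / (φ × 0.6 F_EXX × L) = 399 / (0.75 × 0.6 × 620 × 200 × 10⁻³) = 7.151 mm.
Required leg w = t_e / 0.707 = 10.11 mm → use 11 mm.

w = 11 mm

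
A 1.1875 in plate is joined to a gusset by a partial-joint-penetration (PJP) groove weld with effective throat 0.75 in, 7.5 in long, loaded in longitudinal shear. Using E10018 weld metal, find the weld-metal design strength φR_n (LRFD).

φR_n ≈ 253 kip

E100XX → F_EXX = 100 ksi.
Effective throat (given) t_e = 0.75 in.
A_we = 0.75 × 7.5 = 5.625 in².
F_nw = 0.6 F_EXX = 60 ksi.
φR_n = 0.75 × 60 × 5.625 = 253.1 kip.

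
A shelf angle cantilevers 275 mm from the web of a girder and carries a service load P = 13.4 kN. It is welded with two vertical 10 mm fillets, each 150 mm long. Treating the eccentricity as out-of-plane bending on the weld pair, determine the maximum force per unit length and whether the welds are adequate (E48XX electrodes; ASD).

f_max ≈ 493 N/mm; adequate

E48XX → F_EXX = 480 MPa.
L_w = 2 × 150 = 300 mm; section modulus (unit throat) S = 2 × L²/6 = 7500 mm².
Direct shear f_v = P/L_w = 13.4×10³/300 = 44.67 N/mm.
Moment M = P × e = 13.4×10³ × 275 = 3685000 N·mm; bending f_b = M/S = 491.3 N/mm.
f_max = √(f_v² + f_b²) = √(44.67² + 491.3²) = 493.4 N/mm.
r_n/Ω = (1/2.0) × 0.6 × 480 × (0.707 × 10) = 1018 N/mm → adequate.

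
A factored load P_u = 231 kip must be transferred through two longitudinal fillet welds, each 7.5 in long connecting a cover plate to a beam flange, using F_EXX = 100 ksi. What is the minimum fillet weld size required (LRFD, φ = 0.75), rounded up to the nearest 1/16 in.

w = 1/2 in

Total weld length L = 15 in.
Required throat t_e = P_u / (φ × 0.6 F_EXX × L) = 231 / (0.75 × 0.6 × 100 × 15) = 0.3422 in.
Required leg w = t_e / 0.707 = 0.484 in → use 1/2 in.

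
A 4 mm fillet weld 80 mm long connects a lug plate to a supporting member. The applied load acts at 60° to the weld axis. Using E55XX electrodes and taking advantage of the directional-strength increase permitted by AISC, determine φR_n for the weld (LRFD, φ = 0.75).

E55XX → F_EXX = 550 MPa.
t_e = 0.707 × 4 = 2.828 mm; A_we = 2.828 × 80 = 226.2 mm².
Directional factor: 1.0 + 0.5 sin^1.5(60°) = 1.403.
F_nw = 0.6 × 550 × 1.403 = 463 MPa.
φR_n = 0.75 × 463 × 226.2 × 10⁻³ = 78.56 kN.

φR_n ≈ 78.6 kN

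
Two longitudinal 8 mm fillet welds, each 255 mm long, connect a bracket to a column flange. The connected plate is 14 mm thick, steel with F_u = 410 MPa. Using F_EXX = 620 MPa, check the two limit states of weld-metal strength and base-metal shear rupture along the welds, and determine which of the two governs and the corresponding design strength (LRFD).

φR_n ≈ 805 kN (weld metal governs)

t_e = 0.707 × 8 = 5.656 mm; L = 510 mm.
Weld metal: φR_n = 0.75 × 0.6 × 620 × 5.656 × 510 × 10⁻³ = 804.8 kN.
Base metal (shear rupture): φR_n = 0.75 × 0.6 × 410 × 14 × 510 × 10⁻³ = 1317 kN.
Governing: weld metal.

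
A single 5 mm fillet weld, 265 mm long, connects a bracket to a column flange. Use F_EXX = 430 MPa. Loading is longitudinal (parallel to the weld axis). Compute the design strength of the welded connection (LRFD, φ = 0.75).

Effective throat t_e = 0.707 × 5 = 3.535 mm.
Total length L = 265 mm; A_we = 3.535 × 265 = 936.8 mm².
F_nw = 0.6 F_EXX = 0.6 × 430 = 258 MPa.
φR_n = 0.75 × 258 × 936.8 × 10⁻³ = 181.3 kN.

φR_n ≈ 181 kN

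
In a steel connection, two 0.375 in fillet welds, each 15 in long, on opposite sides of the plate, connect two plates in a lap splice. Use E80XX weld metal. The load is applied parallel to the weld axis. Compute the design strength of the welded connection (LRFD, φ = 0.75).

φR_n ≈ 286 kips

E80XX → F_EXX = 80 ksi.
Effective throat t_e = 0.707 × 0.375 = 0.2651 in.
Total length L = 30 in; A_we = 0.2651 × 30 = 7.954 in².
F_nw = 0.6 F_EXX = 0.6 × 80 = 48 ksi.
φR_n = 0.75 × 48 × 7.954 = 286.3 kips.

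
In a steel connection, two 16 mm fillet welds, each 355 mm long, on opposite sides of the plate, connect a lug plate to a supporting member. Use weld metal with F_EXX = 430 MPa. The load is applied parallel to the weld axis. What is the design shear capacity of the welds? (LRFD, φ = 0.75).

φR_n ≈ 1550 kN

Effective throat t_e = 0.707 × 16 = 11.31 mm.
Total length L = 710 mm; A_we = 11.31 × 710 = 8032 mm².
F_nw = 0.6 F_EXX = 0.6 × 430 = 258 MPa.
φR_n = 0.75 × 258 × 8032 × 10⁻³ = 1554 kN.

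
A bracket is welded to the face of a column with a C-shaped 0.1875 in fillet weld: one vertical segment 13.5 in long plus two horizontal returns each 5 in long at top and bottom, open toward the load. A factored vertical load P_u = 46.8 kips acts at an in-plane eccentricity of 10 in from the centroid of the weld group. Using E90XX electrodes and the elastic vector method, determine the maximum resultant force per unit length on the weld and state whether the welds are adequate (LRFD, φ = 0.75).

E90XX → F_EXX = 90 ksi.
Total weld length L_w = 23.5 in. Treat welds as unit-width lines.
Centroid: x̄ = 2×5×2.5 / 23.5 = 1.064 in from the vertical weld.
Polar moment about centroid: J = I_x + I_y = [13.5³/12 + 2×5×6.75²] + [13.5×1.064² + 2(5³/12 + 5×1.436²)] = 717.4 in³.
Direct shear f_v = P/L_w = 46.8 / 23.5 = 1.991 kip/in (vertical).
Torsion M = P·e = 46.8 × 10 = 468 kip·in.
Critical point at (x, y) = (3.936, 6.75) from centroid. f_tx = M·y/J = 4.403 kip/in; f_ty = M·x/J = 2.568 kip/in.
Resultant f_max = √[f_tx² + (f_v + f_ty)²] = √[4.403² + (1.991 + 2.568)²] = 6.339 kip/in.
Capacity per unit length: φr_n = 0.75 × 0.6 × 90 × (0.707 × 0.1875) = 5.369 kip/in.
6.339 > 5.369 → NOT adequate.

f_max ≈ 6.34 kip/in; NOT adequate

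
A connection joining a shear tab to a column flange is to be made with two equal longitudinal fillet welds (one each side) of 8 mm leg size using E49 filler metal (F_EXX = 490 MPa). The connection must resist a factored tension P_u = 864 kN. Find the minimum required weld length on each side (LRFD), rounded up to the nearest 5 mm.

Throat t_e = 0.707 × 8 = 5.656 mm.
φr_n = 0.75 × 0.6 × 490 × 5.656 × 10⁻³ = 1.247 kN/mm.
L_req = P_u / φr_n = 864 / 1.247 = 692.8 mm total.
Per side: 692.8 / 2 = 346.4 mm.
Round up → use L = 350 mm on each side.

L = 350 mm on each side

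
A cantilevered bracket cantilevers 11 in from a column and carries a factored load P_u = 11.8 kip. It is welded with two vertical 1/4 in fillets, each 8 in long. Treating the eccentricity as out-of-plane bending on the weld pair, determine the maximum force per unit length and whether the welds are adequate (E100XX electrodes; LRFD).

E100XX → F_EXX = 100 ksi.
L_w = 2 × 8 = 16 in; section modulus (unit throat) S = 2 × L²/6 = 21.33 in².
Direct shear f_v = P/L_w = 11.8/16 = 0.7375 kip/in.
Moment M = P × e = 11.8 × 11 = 129.8 kip·in; bending f_b = M/S = 6.084 kip/in.
f_max = √(f_v² + f_b²) = √(0.7375² + 6.084²) = 6.129 kip/in.
φr_n = 0.75 × 0.6 × 100 × (0.707 × 0.25) = 7.954 kip/in → adequate.

f_max ≈ 6.13 kip/in; adequate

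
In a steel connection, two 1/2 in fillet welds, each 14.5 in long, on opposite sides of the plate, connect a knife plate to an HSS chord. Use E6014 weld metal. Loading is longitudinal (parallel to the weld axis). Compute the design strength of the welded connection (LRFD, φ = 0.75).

φR_n ≈ 277 kip

E60XX → F_EXX = 60 ksi.
Effective throat t_e = 0.707 × 0.5 = 0.3535 in.
Total length L = 29 in; A_we = 0.3535 × 29 = 10.25 in².
F_nw = 0.6 F_EXX = 0.6 × 60 = 36 ksi.
φR_n = 0.75 × 36 × 10.25 = 276.8 kip.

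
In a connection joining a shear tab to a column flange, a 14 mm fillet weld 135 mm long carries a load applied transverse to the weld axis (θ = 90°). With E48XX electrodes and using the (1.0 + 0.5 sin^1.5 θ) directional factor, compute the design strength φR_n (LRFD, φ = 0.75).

φR_n ≈ 433 kN

E48XX → F_EXX = 480 MPa.
t_e = 0.707 × 14 = 9.898 mm; A_we = 9.898 × 135 = 1336 mm².
Directional factor: 1.0 + 0.5 sin^1.5(90°) = 1.5.
F_nw = 0.6 × 480 × 1.5 = 432 MPa.
φR_n = 0.75 × 432 × 1336 × 10⁻³ = 432.9 kN.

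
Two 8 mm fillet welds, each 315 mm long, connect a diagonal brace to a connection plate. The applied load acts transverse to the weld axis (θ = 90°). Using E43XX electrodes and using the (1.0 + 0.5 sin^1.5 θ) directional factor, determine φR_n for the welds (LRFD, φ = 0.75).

E43XX → F_EXX = 430 MPa.
t_e = 0.707 × 8 = 5.656 mm; A_we = 5.656 × 630 = 3563 mm².
Directional factor: 1.0 + 0.5 sin^1.5(90°) = 1.5.
F_nw = 0.6 × 430 × 1.5 = 387 MPa.
φR_n = 0.75 × 387 × 3563 × 10⁻³ = 1034 kN.

φR_n ≈ 1030 kN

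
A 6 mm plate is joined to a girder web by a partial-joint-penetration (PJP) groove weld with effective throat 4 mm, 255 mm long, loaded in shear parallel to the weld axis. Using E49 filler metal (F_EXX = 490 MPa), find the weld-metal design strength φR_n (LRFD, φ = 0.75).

φR_n ≈ 225 kN

Effective throat (given) t_e = 4 mm.
A_we = 4 × 255 = 1020 mm².
F_nw = 0.6 F_EXX = 294 MPa.
φR_n = 0.75 × 294 × 1020 × 10⁻³ = 224.9 kN.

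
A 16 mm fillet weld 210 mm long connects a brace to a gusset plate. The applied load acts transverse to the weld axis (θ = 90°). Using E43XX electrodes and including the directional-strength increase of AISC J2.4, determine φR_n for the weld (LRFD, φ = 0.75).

φR_n ≈ 689 kN

E43XX → F_EXX = 430 MPa.
t_e = 0.707 × 16 = 11.31 mm; A_we = 11.31 × 210 = 2376 mm².
Directional factor: 1.0 + 0.5 sin^1.5(90°) = 1.5.
F_nw = 0.6 × 430 × 1.5 = 387 MPa.
φR_n = 0.75 × 387 × 2376 × 10⁻³ = 689.5 kN.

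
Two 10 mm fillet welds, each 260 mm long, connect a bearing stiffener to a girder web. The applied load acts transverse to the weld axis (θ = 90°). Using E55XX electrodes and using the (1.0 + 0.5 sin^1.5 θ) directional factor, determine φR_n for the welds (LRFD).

E55XX → F_EXX = 550 MPa.
t_e = 0.707 × 10 = 7.07 mm; A_we = 7.07 × 520 = 3676 mm².
Directional factor: 1.0 + 0.5 sin^1.5(90°) = 1.5.
F_nw = 0.6 × 550 × 1.5 = 495 MPa.
φR_n = 0.75 × 495 × 3676 × 10⁻³ = 1365 kN.

φR_n ≈ 1360 kN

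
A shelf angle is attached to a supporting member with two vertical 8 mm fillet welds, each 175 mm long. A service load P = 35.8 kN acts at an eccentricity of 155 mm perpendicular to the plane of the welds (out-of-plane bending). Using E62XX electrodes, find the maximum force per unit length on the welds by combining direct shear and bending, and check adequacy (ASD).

E62XX → F_EXX = 620 MPa.
L_w = 2 × 175 = 350 mm; section modulus (unit throat) S = 2 × L²/6 = 10210 mm².
Direct shear f_v = P/L_w = 35.8×10³/350 = 102.3 N/mm.
Moment M = P × e = 35.8×10³ × 155 = 5549000 N·mm; bending f_b = M/S = 543.6 N/mm.
f_max = √(f_v² + f_b²) = √(102.3² + 543.6²) = 553.1 N/mm.
r_n/Ω = (1/2.0) × 0.6 × 620 × (0.707 × 8) = 1052 N/mm → adequate.

f_max ≈ 553 N/mm; adequate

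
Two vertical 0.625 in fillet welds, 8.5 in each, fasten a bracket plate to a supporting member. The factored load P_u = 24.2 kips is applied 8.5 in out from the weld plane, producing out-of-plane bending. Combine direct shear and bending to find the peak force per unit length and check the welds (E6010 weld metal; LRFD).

f_max ≈ 8.66 kip/in; adequate

E60XX → F_EXX = 60 ksi.
L_w = 2 × 8.5 = 17 in; section modulus (unit throat) S = 2 × L²/6 = 24.08 in².
Direct shear f_v = P/L_w = 24.2/17 = 1.424 kip/in.
Moment M = P × e = 24.2 × 8.5 = 205.7 kip·in; bending f_b = M/S = 8.541 kip/in.
f_max = √(f_v² + f_b²) = √(1.424² + 8.541²) = 8.659 kip/in.
φr_n = 0.75 × 0.6 × 60 × (0.707 × 0.625) = 11.93 kip/in → adequate.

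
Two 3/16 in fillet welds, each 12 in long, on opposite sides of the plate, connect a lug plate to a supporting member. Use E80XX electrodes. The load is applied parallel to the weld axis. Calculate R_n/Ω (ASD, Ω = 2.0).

R_n/Ω ≈ 76.4 kip

E80XX → F_EXX = 80 ksi.
Effective throat t_e = 0.707 × 0.1875 = 0.1326 in.
Total length L = 24 in; A_we = 0.1326 × 24 = 3.181 in².
F_nw = 0.6 F_EXX = 0.6 × 80 = 48 ksi.
R_n = 48 × 3.181 = 152.7 kip; R_n/Ω = 152.7/2.0 = 76.36 kip.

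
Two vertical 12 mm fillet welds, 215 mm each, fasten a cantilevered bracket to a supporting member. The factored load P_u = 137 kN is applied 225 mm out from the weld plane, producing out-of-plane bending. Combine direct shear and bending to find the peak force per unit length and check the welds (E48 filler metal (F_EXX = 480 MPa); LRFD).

L_w = 2 × 215 = 430 mm; section modulus (unit throat) S = 2 × L²/6 = 15410 mm².
Direct shear f_v = P/L_w = 137×10³/430 = 318.6 N/mm.
Moment M = P × e = 137×10³ × 225 = 30825000 N·mm; bending f_b = M/S = 2001 N/mm.
f_max = √(f_v² + f_b²) = √(318.6² + 2001²) = 2026 N/mm.
φr_n = 0.75 × 0.6 × 480 × (0.707 × 12) = 1833 N/mm → NOT adequate.

f_max ≈ 2030 N/mm; NOT adequate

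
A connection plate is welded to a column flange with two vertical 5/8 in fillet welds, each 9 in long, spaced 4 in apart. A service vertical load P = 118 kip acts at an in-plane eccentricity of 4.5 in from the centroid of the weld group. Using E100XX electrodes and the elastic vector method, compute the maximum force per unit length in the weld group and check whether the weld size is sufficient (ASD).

f_max ≈ 17.2 kip/in; NOT adequate

E100XX → F_EXX = 100 ksi.
Total weld length L_w = 18 in. Treat welds as unit-width lines.
Polar moment about centroid: J = 2[d³/12 + d(b/2)²] = 2[9³/12 + 9×2²] = 193.5 in³.
Direct shear f_v = P/L_w = 118 / 18 = 6.556 kip/in (vertical).
Torsion M = P·e = 118 × 4.5 = 531 kip·in.
Critical point at (x, y) = (2, 4.5) from centroid. f_tx = M·y/J = 12.35 kip/in; f_ty = M·x/J = 5.488 kip/in.
Resultant f_max = √[f_tx² + (f_v + f_ty)²] = √[12.35² + (6.556 + 5.488)²] = 17.25 kip/in.
Capacity per unit length: r_n/Ω = (1/2.0) × 0.6 × 100 × (0.707 × 0.625) = 13.26 kip/in.
17.25 > 13.26 → NOT adequate.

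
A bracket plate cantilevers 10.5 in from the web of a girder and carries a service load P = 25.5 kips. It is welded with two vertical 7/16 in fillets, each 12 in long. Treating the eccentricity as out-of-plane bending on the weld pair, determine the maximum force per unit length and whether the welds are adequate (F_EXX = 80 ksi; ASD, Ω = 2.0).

L_w = 2 × 12 = 24 in; section modulus (unit throat) S = 2 × L²/6 = 48 in².
Direct shear f_v = P/L_w = 25.5/24 = 1.062 kip/in.
Moment M = P × e = 25.5 × 10.5 = 267.75 kip·in; bending f_b = M/S = 5.578 kip/in.
f_max = √(f_v² + f_b²) = √(1.062² + 5.578²) = 5.678 kip/in.
r_n/Ω = (1/2.0) × 0.6 × 80 × (0.707 × 0.4375) = 7.423 kip/in → adequate.

f_max ≈ 5.68 kip/in; adequate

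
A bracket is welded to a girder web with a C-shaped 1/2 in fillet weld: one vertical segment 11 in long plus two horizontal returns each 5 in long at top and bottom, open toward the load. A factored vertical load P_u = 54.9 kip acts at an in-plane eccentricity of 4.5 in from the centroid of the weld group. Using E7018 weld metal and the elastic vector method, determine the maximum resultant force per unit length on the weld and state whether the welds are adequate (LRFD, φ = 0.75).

E70XX → F_EXX = 70 ksi.
Total weld length L_w = 21 in. Treat welds as unit-width lines.
Centroid: x̄ = 2×5×2.5 / 21 = 1.19 in from the vertical weld.
Polar moment about centroid: J = I_x + I_y = [11³/12 + 2×5×5.5²] + [11×1.19² + 2(5³/12 + 5×1.31²)] = 467 in³.
Direct shear f_v = P/L_w = 54.9 / 21 = 2.614 kip/in (vertical).
Torsion M = P·e = 54.9 × 4.5 = 247.05 kip·in.
Critical point at (x, y) = (3.81, 5.5) from centroid. f_tx = M·y/J = 2.91 kip/in; f_ty = M·x/J = 2.015 kip/in.
Resultant f_max = √[f_tx² + (f_v + f_ty)²] = √[2.91² + (2.614 + 2.015)²] = 5.468 kip/in.
Capacity per unit length: φr_n = 0.75 × 0.6 × 70 × (0.707 × 0.5) = 11.14 kip/in.
5.468 ≤ 11.14 → adequate.

f_max ≈ 5.47 kip/in; adequate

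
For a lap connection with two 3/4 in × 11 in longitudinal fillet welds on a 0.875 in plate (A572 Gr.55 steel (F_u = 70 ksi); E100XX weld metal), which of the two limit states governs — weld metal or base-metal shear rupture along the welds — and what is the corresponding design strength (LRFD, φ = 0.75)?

φR_n ≈ 525 kips (weld metal governs)

E100XX → F_EXX = 100 ksi.
t_e = 0.707 × 0.75 = 0.5302 in; L = 22 in.
Weld metal: φR_n = 0.75 × 0.6 × 100 × 0.5302 × 22 = 524.9 kips.
Base metal (shear rupture): φR_n = 0.75 × 0.6 × 70 × 0.875 × 22 = 606.4 kips.
Governing: weld metal.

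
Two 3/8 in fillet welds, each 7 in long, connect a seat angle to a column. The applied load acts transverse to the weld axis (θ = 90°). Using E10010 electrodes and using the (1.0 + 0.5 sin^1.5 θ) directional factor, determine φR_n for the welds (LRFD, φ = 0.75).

φR_n ≈ 251 kips

E100XX → F_EXX = 100 ksi.
t_e = 0.707 × 0.375 = 0.2651 in; A_we = 0.2651 × 14 = 3.712 in².
Directional factor: 1.0 + 0.5 sin^1.5(90°) = 1.5.
F_nw = 0.6 × 100 × 1.5 = 90 ksi.
φR_n = 0.75 × 90 × 3.712 = 250.5 kips.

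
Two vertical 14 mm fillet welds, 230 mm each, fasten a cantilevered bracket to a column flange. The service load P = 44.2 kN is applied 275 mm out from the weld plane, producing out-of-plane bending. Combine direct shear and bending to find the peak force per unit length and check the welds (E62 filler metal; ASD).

f_max ≈ 696 N/mm; adequate

E62XX → F_EXX = 620 MPa.
L_w = 2 × 230 = 460 mm; section modulus (unit throat) S = 2 × L²/6 = 17630 mm².
Direct shear f_v = P/L_w = 44.2×10³/460 = 96.09 N/mm.
Moment M = P × e = 44.2×10³ × 275 = 12155000 N·mm; bending f_b = M/S = 689.3 N/mm.
f_max = √(f_v² + f_b²) = √(96.09² + 689.3²) = 696 N/mm.
r_n/Ω = (1/2.0) × 0.6 × 620 × (0.707 × 14) = 1841 N/mm → adequate.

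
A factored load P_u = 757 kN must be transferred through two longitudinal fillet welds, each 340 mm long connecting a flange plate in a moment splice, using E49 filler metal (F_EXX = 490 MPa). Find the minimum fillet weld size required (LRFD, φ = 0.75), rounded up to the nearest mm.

w = 8 mm

Total weld length L = 680 mm.
Required throat t_e = P_u / (φ × 0.6 F_EXX × L) = 757 / (0.75 × 0.6 × 490 × 680 × 10⁻³) = 5.049 mm.
Required leg w = t_e / 0.707 = 7.141 mm → use 8 mm.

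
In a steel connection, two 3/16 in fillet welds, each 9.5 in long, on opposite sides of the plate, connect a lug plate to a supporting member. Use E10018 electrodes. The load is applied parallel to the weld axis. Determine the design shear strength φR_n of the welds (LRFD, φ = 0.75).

E100XX → F_EXX = 100 ksi.
Effective throat t_e = 0.707 × 0.1875 = 0.1326 in.
Total length L = 19 in; A_we = 0.1326 × 19 = 2.519 in².
F_nw = 0.6 F_EXX = 0.6 × 100 = 60 ksi.
φR_n = 0.75 × 60 × 2.519 = 113.3 kip.

φR_n ≈ 113 kip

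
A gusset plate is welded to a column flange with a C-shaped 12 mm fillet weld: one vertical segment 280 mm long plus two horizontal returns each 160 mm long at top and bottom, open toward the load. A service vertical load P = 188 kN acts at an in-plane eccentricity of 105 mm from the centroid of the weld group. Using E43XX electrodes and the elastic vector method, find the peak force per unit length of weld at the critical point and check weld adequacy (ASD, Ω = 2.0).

E43XX → F_EXX = 430 MPa.
Total weld length L_w = 600 mm. Treat welds as unit-width lines.
Centroid: x̄ = 2×160×80 / 600 = 42.67 mm from the vertical weld.
Polar moment about centroid: J = I_x + I_y = [280³/12 + 2×160×140²] + [280×42.67² + 2(160³/12 + 160×37.33²)] = 9740000 mm³.
Direct shear f_v = P/L_w = 188×10³ / 600 = 313.3 N/mm (vertical).
Torsion M = P·e = 188×10³ × 105 = 19740000 N·mm.
Critical point at (x, y) = (117.3, 140) from centroid. f_tx = M·y/J = 283.7 N/mm; f_ty = M·x/J = 237.8 N/mm.
Resultant f_max = √[f_tx² + (f_v + f_ty)²] = √[283.7² + (313.3 + 237.8)²] = 619.9 N/mm.
Capacity per unit length: r_n/Ω = (1/2.0) × 0.6 × 430 × (0.707 × 12) = 1094 N/mm.
619.9 ≤ 1094 → adequate.

f_max ≈ 620 N/mm; adequate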